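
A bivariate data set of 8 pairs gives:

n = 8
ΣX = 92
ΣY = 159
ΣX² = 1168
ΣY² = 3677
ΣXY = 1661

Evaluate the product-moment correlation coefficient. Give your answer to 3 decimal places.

-0.702

r = (nΣXY − ΣXΣY) / √[(nΣX² − (ΣX)²)(nΣY² − (ΣY)²)]
Numerator: 8×1661 − 92×159 = -1340
Denominator: √[(9344 − 8464)(29416 − 25281)] = √[880 × 4135] = 1907.5639
r = -1340 / 1907.5639 ≈ -0.702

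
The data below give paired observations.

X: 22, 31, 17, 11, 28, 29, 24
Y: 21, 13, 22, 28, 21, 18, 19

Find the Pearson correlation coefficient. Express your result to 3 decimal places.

-0.890

n = 7, ΣX = 162, ΣY = 142, ΣX² = 4056, ΣY² = 3004, ΣXY = 3113
nΣXY − ΣXΣY = 21791 − 23004 = -1213
nΣX² − (ΣX)² = 28392 − 26244 = 2148; nΣY² − (ΣY)² = 21028 − 20164 = 864
r = -1213 / √(2148 × 864) = -1213 / 1362.3039 ≈ -0.890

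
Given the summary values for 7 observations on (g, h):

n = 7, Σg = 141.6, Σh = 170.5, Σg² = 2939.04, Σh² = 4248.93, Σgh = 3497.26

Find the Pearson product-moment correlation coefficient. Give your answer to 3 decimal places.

0.570

r = (nΣgh − ΣgΣh) / √[(nΣg² − (Σg)²)(nΣh² − (Σh)²)]
Numerator: 7×3497.26 − 141.6×170.5 = 338.02
Denominator: √[(20573.28 − 20050.56)(29742.51 − 29070.25)] = √[522.72 × 672.26] = 592.7932
r = 338.02 / 592.7932 ≈ 0.570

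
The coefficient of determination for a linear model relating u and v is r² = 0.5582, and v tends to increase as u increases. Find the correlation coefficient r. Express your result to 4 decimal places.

0.7471

|r| = √0.5582 = 0.7471
The association is positive, so r = 0.7471.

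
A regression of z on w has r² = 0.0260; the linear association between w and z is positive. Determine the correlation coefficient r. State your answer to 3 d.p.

0.161

|r| = √0.0260 = 0.161
The association is positive, so r = 0.161.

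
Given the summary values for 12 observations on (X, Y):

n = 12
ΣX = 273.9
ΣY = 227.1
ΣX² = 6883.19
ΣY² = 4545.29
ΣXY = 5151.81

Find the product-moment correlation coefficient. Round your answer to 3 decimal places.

r = (nΣXY − ΣXΣY) / √[(nΣX² − (ΣX)²)(nΣY² − (ΣY)²)]
Numerator: 12×5151.81 − 273.9×227.1 = -380.97
Denominator: √[(82598.28 − 75021.21)(54543.48 − 51574.41)] = √[7577.07 × 2969.07] = 4743.0846
r = -380.97 / 4743.0846 ≈ -0.080

-0.080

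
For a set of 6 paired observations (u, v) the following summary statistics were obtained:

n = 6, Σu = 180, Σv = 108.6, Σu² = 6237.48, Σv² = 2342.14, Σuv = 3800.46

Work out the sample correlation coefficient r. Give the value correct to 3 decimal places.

r = (nΣuv − ΣuΣv) / √[(nΣu² − (Σu)²)(nΣv² − (Σv)²)]
Numerator: 6×3800.46 − 180×108.6 = 3254.76
Denominator: √[(37424.88 − 32400)(14052.84 − 11793.96)] = √[5024.88 × 2258.88] = 3369.0653
r = 3254.76 / 3369.0653 ≈ 0.966

0.966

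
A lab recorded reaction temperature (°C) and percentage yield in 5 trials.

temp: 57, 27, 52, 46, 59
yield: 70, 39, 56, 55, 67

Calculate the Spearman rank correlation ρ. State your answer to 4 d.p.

Rank temp: 4, 1, 3, 2, 5
Rank yield: 5, 1, 3, 2, 4
d = rank(temp) − rank(yield): -1, 0, 0, 0, 1; Σd² = 2
ρ = 1 − 6Σd² / [n(n²−1)] = 1 − 6×2 / (5×24) = 1 − 12/120 ≈ 0.9000

0.9000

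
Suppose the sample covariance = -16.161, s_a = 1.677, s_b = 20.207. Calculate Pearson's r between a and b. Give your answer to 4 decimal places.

-0.4769

r = Cov(a,b) / (s_a · s_b) = -16.161 / (1.677 × 20.207)
  = -16.161 / 33.8871 ≈ -0.4769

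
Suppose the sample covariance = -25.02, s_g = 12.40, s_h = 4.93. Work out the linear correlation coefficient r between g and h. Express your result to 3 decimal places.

-0.409

r = Cov(g,h) / (s_g · s_h) = -25.02 / (12.40 × 4.93)
  = -25.02 / 61.1320 ≈ -0.409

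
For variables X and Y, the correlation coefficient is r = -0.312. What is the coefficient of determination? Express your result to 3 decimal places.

0.097

r² = (-0.312)² = 0.097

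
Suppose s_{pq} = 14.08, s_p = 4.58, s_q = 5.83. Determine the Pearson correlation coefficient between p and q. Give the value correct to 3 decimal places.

0.527

r = Cov(p,q) / (s_p · s_q) = 14.08 / (4.58 × 5.83)
  = 14.08 / 26.7014 ≈ 0.527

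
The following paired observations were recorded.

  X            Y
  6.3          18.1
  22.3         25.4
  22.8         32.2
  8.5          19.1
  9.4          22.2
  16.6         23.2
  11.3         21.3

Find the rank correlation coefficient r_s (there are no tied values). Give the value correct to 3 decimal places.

Rank X: 1, 6, 7, 2, 3, 5, 4
Rank Y: 1, 6, 7, 2, 4, 5, 3
d = rank(X) − rank(Y): 0, 0, 0, 0, -1, 0, 1; Σd² = 2
ρ = 1 − 6Σd² / [n(n²−1)] = 1 − 6×2 / (7×48) = 1 − 12/336 ≈ 0.964

0.964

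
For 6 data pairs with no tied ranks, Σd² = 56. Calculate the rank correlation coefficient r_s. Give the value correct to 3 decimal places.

-0.600

ρ = 1 − 6Σd² / [n(n²−1)] = 1 − 6×56 / (6×35)
  = 1 − 336/210 = 1 − 1.6000 ≈ -0.600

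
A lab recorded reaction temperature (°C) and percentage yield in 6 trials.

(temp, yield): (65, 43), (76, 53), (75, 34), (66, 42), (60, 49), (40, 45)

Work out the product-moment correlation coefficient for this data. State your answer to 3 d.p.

-0.118

n = 6, Σx = 382, Σy = 266, Σx² = 25182, Σy² = 12004, Σxy = 16885
nΣxy − ΣxΣy = 101310 − 101612 = -302
nΣx² − (Σx)² = 151092 − 145924 = 5168; nΣy² − (Σy)² = 72024 − 70756 = 1268
r = -302 / √(5168 × 1268) = -302 / 2559.8875 ≈ -0.118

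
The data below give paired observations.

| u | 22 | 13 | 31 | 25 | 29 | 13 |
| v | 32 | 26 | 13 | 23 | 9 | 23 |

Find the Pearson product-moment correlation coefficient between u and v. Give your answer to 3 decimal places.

-0.645

n = 6, Σu = 133, Σv = 126, Σu² = 3249, Σv² = 3008, Σuv = 2580
nΣuv − ΣuΣv = 15480 − 16758 = -1278
nΣu² − (Σu)² = 19494 − 17689 = 1805; nΣv² − (Σv)² = 18048 − 15876 = 2172
r = -1278 / √(1805 × 2172) = -1278 / 1980.0152 ≈ -0.645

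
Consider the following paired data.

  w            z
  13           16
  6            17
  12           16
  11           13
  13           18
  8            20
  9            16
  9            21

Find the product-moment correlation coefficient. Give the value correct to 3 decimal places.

-0.337

n = 8, Σw = 81, Σz = 137, Σw² = 865, Σz² = 2391, Σwz = 1372
nΣwz − ΣwΣz = 10976 − 11097 = -121
nΣw² − (Σw)² = 6920 − 6561 = 359; nΣz² − (Σz)² = 19128 − 18769 = 359
r = -121 / √(359 × 359) = -121 / 359.0000 ≈ -0.337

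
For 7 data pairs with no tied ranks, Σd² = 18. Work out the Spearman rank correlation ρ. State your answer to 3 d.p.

0.679

ρ = 1 − 6Σd² / [n(n²−1)] = 1 − 6×18 / (7×48)
  = 1 − 108/336 = 1 − 0.3214 ≈ 0.679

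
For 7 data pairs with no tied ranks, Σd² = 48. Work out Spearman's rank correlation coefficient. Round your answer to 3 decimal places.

0.143

ρ = 1 − 6Σd² / [n(n²−1)] = 1 − 6×48 / (7×48)
  = 1 − 288/336 = 1 − 0.8571 ≈ 0.143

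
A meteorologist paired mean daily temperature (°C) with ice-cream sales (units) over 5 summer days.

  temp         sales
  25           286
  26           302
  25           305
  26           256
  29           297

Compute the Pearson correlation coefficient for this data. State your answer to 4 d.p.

0.0825

n = 5, Σx = 131, Σy = 1446, Σx² = 3443, Σy² = 419770, Σxy = 37896
nΣxy − ΣxΣy = 189480 − 189426 = 54
nΣx² − (Σx)² = 17215 − 17161 = 54; nΣy² − (Σy)² = 2098850 − 2090916 = 7934
r = 54 / √(54 × 7934) = 54 / 654.5502 ≈ 0.0825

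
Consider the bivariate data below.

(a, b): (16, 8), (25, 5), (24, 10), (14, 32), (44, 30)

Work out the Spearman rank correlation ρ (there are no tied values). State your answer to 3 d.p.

-0.300

Rank a: 2, 4, 3, 1, 5
Rank b: 2, 1, 3, 5, 4
d = rank(a) − rank(b): 0, 3, 0, -4, 1; Σd² = 26
ρ = 1 − 6Σd² / [n(n²−1)] = 1 − 6×26 / (5×24) = 1 − 156/120 ≈ -0.300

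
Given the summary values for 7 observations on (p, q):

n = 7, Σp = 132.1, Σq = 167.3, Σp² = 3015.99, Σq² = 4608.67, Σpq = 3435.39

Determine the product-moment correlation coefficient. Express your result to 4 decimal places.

r = (nΣpq − ΣpΣq) / √[(nΣp² − (Σp)²)(nΣq² − (Σq)²)]
Numerator: 7×3435.39 − 132.1×167.3 = 1947.4
Denominator: √[(21111.93 − 17450.41)(32260.69 − 27989.29)] = √[3661.52 × 4271.4] = 3954.7208
r = 1947.4 / 3954.7208 ≈ 0.4924

0.4924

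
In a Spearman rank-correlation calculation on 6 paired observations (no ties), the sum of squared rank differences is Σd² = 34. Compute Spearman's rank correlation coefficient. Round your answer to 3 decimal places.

ρ = 1 − 6Σd² / [n(n²−1)] = 1 − 6×34 / (6×35)
  = 1 − 204/210 = 1 − 0.9714 ≈ 0.029

0.029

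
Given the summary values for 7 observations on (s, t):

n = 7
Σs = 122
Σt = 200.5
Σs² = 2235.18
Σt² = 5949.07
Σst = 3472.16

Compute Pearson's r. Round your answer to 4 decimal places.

r = (nΣst − ΣsΣt) / √[(nΣs² − (Σs)²)(nΣt² − (Σt)²)]
Numerator: 7×3472.16 − 122×200.5 = -155.88
Denominator: √[(15646.26 − 14884)(41643.49 − 40200.25)] = √[762.26 × 1443.24] = 1048.8680
r = -155.88 / 1048.8680 ≈ -0.1486

-0.1486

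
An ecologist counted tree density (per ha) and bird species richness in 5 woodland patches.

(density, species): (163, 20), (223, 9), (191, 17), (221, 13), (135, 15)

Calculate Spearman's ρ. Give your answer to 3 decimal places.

-0.700

Rank density: 2, 5, 3, 4, 1
Rank species: 5, 1, 4, 2, 3
d = rank(density) − rank(species): -3, 4, -1, 2, -2; Σd² = 34
ρ = 1 − 6Σd² / [n(n²−1)] = 1 − 6×34 / (5×24) = 1 − 204/120 ≈ -0.700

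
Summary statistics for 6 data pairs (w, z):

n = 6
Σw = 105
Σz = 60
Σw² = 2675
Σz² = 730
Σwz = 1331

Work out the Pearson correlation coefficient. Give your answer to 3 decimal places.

r = (nΣwz − ΣwΣz) / √[(nΣw² − (Σw)²)(nΣz² − (Σz)²)]
Numerator: 6×1331 − 105×60 = 1686
Denominator: √[(16050 − 11025)(4380 − 3600)] = √[5025 × 780] = 1979.7727
r = 1686 / 1979.7727 ≈ 0.852

0.852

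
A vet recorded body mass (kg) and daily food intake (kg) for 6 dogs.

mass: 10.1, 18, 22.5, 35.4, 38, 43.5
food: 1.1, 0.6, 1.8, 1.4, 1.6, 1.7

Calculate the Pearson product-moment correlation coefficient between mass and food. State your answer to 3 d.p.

n = 6, Σx = 167.5, Σy = 8.2, Σx² = 5521.67, Σy² = 12.22, Σxy = 246.72
nΣxy − ΣxΣy = 1480.32 − 1373.5 = 106.82
nΣx² − (Σx)² = 33130.02 − 28056.25 = 5073.77; nΣy² − (Σy)² = 73.32 − 67.24 = 6.08
r = 106.82 / √(5073.77 × 6.08) = 106.82 / 175.6375 ≈ 0.608

0.608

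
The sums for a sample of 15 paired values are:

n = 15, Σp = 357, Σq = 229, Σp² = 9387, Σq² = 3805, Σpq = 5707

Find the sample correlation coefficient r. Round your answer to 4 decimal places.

r = (nΣpq − ΣpΣq) / √[(nΣp² − (Σp)²)(nΣq² − (Σq)²)]
Numerator: 15×5707 − 357×229 = 3852
Denominator: √[(140805 − 127449)(57075 − 52441)] = √[13356 × 4634] = 7867.1281
r = 3852 / 7867.1281 ≈ 0.4896

0.4896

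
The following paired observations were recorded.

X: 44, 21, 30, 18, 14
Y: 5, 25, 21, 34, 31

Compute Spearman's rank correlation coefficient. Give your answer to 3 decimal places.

Rank X: 5, 3, 4, 2, 1
Rank Y: 1, 3, 2, 5, 4
d = rank(X) − rank(Y): 4, 0, 2, -3, -3; Σd² = 38
ρ = 1 − 6Σd² / [n(n²−1)] = 1 − 6×38 / (5×24) = 1 − 228/120 ≈ -0.900

-0.900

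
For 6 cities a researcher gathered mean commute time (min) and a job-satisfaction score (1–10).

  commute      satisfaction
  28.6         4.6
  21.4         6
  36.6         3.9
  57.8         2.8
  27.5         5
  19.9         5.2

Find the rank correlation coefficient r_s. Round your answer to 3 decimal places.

Rank commute: 4, 2, 5, 6, 3, 1
Rank satisfaction: 3, 6, 2, 1, 4, 5
d = rank(commute) − rank(satisfaction): 1, -4, 3, 5, -1, -4; Σd² = 68
ρ = 1 − 6Σd² / [n(n²−1)] = 1 − 6×68 / (6×35) = 1 − 408/210 ≈ -0.943

-0.943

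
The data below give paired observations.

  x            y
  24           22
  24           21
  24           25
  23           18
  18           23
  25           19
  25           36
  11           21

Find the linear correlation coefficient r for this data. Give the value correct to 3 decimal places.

n = 8, Σx = 174, Σy = 185, Σx² = 3952, Σy² = 4501, Σxy = 4066
nΣxy − ΣxΣy = 32528 − 32190 = 338
nΣx² − (Σx)² = 31616 − 30276 = 1340; nΣy² − (Σy)² = 36008 − 34225 = 1783
r = 338 / √(1340 × 1783) = 338 / 1545.7102 ≈ 0.219

0.219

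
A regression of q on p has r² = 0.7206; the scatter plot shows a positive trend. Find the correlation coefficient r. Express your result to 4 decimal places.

0.8489

|r| = √0.7206 = 0.8489
The association is positive, so r = 0.8489.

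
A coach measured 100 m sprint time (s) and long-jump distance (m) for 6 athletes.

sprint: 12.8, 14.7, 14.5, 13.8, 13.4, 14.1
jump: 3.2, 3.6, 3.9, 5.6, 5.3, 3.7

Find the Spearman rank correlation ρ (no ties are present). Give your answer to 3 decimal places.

Rank sprint: 1, 6, 5, 3, 2, 4
Rank jump: 1, 2, 4, 6, 5, 3
d = rank(sprint) − rank(jump): 0, 4, 1, -3, -3, 1; Σd² = 36
ρ = 1 − 6Σd² / [n(n²−1)] = 1 − 6×36 / (6×35) = 1 − 216/210 ≈ -0.029

-0.029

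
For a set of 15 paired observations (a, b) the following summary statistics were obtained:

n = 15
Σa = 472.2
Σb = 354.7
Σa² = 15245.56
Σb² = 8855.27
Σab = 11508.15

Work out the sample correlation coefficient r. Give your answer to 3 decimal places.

0.811

r = (nΣab − ΣaΣb) / √[(nΣa² − (Σa)²)(nΣb² − (Σb)²)]
Numerator: 15×11508.15 − 472.2×354.7 = 5132.91
Denominator: √[(228683.4 − 222972.84)(132829.05 − 125812.09)] = √[5710.56 × 7016.96] = 6330.1478
r = 5132.91 / 6330.1478 ≈ 0.811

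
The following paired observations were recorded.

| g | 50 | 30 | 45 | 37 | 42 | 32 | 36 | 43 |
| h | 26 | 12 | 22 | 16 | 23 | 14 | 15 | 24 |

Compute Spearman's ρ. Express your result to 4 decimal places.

Rank g: 8, 1, 7, 4, 5, 2, 3, 6
Rank h: 8, 1, 5, 4, 6, 2, 3, 7
d = rank(g) − rank(h): 0, 0, 2, 0, -1, 0, 0, -1; Σd² = 6
ρ = 1 − 6Σd² / [n(n²−1)] = 1 − 6×6 / (8×63) = 1 − 36/504 ≈ 0.9286

0.9286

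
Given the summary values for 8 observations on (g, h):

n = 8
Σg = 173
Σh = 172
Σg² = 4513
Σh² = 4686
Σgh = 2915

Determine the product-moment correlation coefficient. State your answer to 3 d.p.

-0.921

r = (nΣgh − ΣgΣh) / √[(nΣg² − (Σg)²)(nΣh² − (Σh)²)]
Numerator: 8×2915 − 173×172 = -6436
Denominator: √[(36104 − 29929)(37488 − 29584)] = √[6175 × 7904] = 6986.2150
r = -6436 / 6986.2150 ≈ -0.921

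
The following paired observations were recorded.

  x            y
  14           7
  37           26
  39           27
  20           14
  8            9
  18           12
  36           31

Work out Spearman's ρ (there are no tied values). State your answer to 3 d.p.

Rank x: 2, 6, 7, 4, 1, 3, 5
Rank y: 1, 5, 6, 4, 2, 3, 7
d = rank(x) − rank(y): 1, 1, 1, 0, -1, 0, -2; Σd² = 8
ρ = 1 − 6Σd² / [n(n²−1)] = 1 − 6×8 / (7×48) = 1 − 48/336 ≈ 0.857

0.857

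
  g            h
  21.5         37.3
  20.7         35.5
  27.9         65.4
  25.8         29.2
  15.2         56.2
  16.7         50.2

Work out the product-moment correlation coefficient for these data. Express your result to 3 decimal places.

n = 6, Σg = 127.8, Σh = 273.8, Σg² = 2844.72, Σh² = 13459.82, Σgh = 5807.4
nΣgh − ΣgΣh = 34844.4 − 34991.64 = -147.24
nΣg² − (Σg)² = 17068.32 − 16332.84 = 735.48; nΣh² − (Σh)² = 80758.92 − 74966.44 = 5792.48
r = -147.24 / √(735.48 × 5792.48) = -147.24 / 2064.0381 ≈ -0.071

-0.071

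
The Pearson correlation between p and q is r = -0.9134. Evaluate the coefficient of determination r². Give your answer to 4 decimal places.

r² = (-0.9134)² = 0.8343

0.8343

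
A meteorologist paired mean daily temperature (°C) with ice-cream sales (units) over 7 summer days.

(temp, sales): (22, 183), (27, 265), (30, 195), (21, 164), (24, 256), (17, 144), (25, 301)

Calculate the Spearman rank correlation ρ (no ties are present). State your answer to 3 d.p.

0.750

Rank temp: 3, 6, 7, 2, 4, 1, 5
Rank sales: 3, 6, 4, 2, 5, 1, 7
d = rank(temp) − rank(sales): 0, 0, 3, 0, -1, 0, -2; Σd² = 14
ρ = 1 − 6Σd² / [n(n²−1)] = 1 − 6×14 / (7×48) = 1 − 84/336 ≈ 0.750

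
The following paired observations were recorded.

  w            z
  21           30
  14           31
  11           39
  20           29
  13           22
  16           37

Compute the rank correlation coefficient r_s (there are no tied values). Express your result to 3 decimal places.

Rank w: 6, 3, 1, 5, 2, 4
Rank z: 3, 4, 6, 2, 1, 5
d = rank(w) − rank(z): 3, -1, -5, 3, 1, -1; Σd² = 46
ρ = 1 − 6Σd² / [n(n²−1)] = 1 − 6×46 / (6×35) = 1 − 276/210 ≈ -0.314

-0.314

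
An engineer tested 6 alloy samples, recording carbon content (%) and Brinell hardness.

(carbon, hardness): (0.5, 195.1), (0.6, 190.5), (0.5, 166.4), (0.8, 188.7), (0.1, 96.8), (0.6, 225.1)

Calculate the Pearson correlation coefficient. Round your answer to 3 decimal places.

0.827

n = 6, Σx = 3.1, Σy = 1062.6, Σx² = 1.87, Σy² = 197691.16, Σxy = 590.75
nΣxy − ΣxΣy = 3544.5 − 3294.06 = 250.44
nΣx² − (Σx)² = 11.22 − 9.61 = 1.61; nΣy² − (Σy)² = 1186146.96 − 1129118.76 = 57028.2
r = 250.44 / √(1.61 × 57028.2) = 250.44 / 303.0106 ≈ 0.827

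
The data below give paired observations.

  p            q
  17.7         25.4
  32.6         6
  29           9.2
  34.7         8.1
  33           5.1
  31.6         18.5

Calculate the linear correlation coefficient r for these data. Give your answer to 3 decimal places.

-0.820

n = 6, Σp = 178.6, Σq = 72.3, Σp² = 5508.7, Σq² = 1199.67, Σpq = 1945.95
nΣpq − ΣpΣq = 11675.7 − 12912.78 = -1237.08
nΣp² − (Σp)² = 33052.2 − 31897.96 = 1154.24; nΣq² − (Σq)² = 7198.02 − 5227.29 = 1970.73
r = -1237.08 / √(1154.24 × 1970.73) = -1237.08 / 1508.2093 ≈ -0.820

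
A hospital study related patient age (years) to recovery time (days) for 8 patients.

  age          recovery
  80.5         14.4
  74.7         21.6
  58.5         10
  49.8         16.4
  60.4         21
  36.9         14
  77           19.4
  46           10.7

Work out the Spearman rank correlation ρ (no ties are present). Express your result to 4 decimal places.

0.5000

Rank age: 8, 6, 4, 3, 5, 1, 7, 2
Rank recovery: 4, 8, 1, 5, 7, 3, 6, 2
d = rank(age) − rank(recovery): 4, -2, 3, -2, -2, -2, 1, 0; Σd² = 42
ρ = 1 − 6Σd² / [n(n²−1)] = 1 − 6×42 / (8×63) = 1 − 252/504 ≈ 0.5000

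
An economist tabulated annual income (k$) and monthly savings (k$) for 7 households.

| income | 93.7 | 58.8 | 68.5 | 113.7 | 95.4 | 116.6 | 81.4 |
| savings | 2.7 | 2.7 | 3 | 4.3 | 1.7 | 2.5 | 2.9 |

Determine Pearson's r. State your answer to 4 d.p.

n = 7, Σx = 628.1, Σy = 19.8, Σx² = 59179.75, Σy² = 59.62, Σxy = 1795.9
nΣxy − ΣxΣy = 12571.3 − 12436.38 = 134.92
nΣx² − (Σx)² = 414258.25 − 394509.61 = 19748.64; nΣy² − (Σy)² = 417.34 − 392.04 = 25.3
r = 134.92 / √(19748.64 × 25.3) = 134.92 / 706.8526 ≈ 0.1909

0.1909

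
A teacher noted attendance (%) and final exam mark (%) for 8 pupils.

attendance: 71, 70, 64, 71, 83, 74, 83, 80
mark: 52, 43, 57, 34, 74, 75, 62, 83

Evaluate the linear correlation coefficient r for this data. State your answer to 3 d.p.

n = 8, Σx = 596, Σy = 480, Σx² = 44732, Σy² = 30792, Σxy = 36242
nΣxy − ΣxΣy = 289936 − 286080 = 3856
nΣx² − (Σx)² = 357856 − 355216 = 2640; nΣy² − (Σy)² = 246336 − 230400 = 15936
r = 3856 / √(2640 × 15936) = 3856 / 6486.2192 ≈ 0.594

0.594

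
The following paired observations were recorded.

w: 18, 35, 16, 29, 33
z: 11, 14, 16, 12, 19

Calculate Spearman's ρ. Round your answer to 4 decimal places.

0.2000

Rank w: 2, 5, 1, 3, 4
Rank z: 1, 3, 4, 2, 5
d = rank(w) − rank(z): 1, 2, -3, 1, -1; Σd² = 16
ρ = 1 − 6Σd² / [n(n²−1)] = 1 − 6×16 / (5×24) = 1 − 96/120 ≈ 0.2000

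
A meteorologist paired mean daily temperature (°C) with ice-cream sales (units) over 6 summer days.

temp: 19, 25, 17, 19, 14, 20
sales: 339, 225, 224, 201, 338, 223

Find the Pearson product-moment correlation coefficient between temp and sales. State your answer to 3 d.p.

n = 6, Σx = 114, Σy = 1550, Σx² = 2232, Σy² = 420096, Σxy = 28885
nΣxy − ΣxΣy = 173310 − 176700 = -3390
nΣx² − (Σx)² = 13392 − 12996 = 396; nΣy² − (Σy)² = 2520576 − 2402500 = 118076
r = -3390 / √(396 × 118076) = -3390 / 6837.9892 ≈ -0.496

-0.496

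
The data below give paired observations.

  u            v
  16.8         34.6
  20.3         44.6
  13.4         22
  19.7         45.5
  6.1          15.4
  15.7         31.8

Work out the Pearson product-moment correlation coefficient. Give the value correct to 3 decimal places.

0.954

n = 6, Σu = 92, Σv = 193.9, Σu² = 1545.68, Σv² = 6988.97, Σuv = 3271.01
nΣuv − ΣuΣv = 19626.06 − 17838.8 = 1787.26
nΣu² − (Σu)² = 9274.08 − 8464 = 810.08; nΣv² − (Σv)² = 41933.82 − 37597.21 = 4336.61
r = 1787.26 / √(810.08 × 4336.61) = 1787.26 / 1874.3001 ≈ 0.954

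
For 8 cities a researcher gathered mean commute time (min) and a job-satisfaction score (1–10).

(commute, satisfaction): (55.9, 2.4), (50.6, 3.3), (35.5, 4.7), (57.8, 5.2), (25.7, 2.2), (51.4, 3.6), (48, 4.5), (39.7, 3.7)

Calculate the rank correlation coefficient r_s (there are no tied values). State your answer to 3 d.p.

Rank commute: 7, 5, 2, 8, 1, 6, 4, 3
Rank satisfaction: 2, 3, 7, 8, 1, 4, 6, 5
d = rank(commute) − rank(satisfaction): 5, 2, -5, 0, 0, 2, -2, -2; Σd² = 66
ρ = 1 − 6Σd² / [n(n²−1)] = 1 − 6×66 / (8×63) = 1 − 396/504 ≈ 0.214

0.214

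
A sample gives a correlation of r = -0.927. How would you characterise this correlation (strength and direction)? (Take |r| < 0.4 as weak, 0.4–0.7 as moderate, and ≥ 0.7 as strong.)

strong negative

r = -0.927 < 0 so the relationship is negative.
|r| = 0.927, which falls in the strong range.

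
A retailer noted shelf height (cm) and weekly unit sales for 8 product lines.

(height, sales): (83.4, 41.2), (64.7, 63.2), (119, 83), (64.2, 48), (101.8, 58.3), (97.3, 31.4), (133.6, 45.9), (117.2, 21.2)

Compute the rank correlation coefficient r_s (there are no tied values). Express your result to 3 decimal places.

-0.048

Rank height: 3, 2, 7, 1, 5, 4, 8, 6
Rank sales: 3, 7, 8, 5, 6, 2, 4, 1
d = rank(height) − rank(sales): 0, -5, -1, -4, -1, 2, 4, 5; Σd² = 88
ρ = 1 − 6Σd² / [n(n²−1)] = 1 − 6×88 / (8×63) = 1 − 528/504 ≈ -0.048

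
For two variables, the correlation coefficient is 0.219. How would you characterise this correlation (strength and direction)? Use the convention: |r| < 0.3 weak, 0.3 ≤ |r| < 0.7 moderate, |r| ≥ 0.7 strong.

r = 0.219 > 0 so the relationship is positive.
|r| = 0.219, which falls in the weak range.

weak positive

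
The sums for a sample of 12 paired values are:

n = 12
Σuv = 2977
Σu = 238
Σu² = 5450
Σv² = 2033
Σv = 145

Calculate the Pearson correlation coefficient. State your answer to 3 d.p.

r = (nΣuv − ΣuΣv) / √[(nΣu² − (Σu)²)(nΣv² − (Σv)²)]
Numerator: 12×2977 − 238×145 = 1214
Denominator: √[(65400 − 56644)(24396 − 21025)] = √[8756 × 3371] = 5432.9068
r = 1214 / 5432.9068 ≈ 0.223

0.223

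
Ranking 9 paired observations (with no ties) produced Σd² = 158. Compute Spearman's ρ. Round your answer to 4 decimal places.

ρ = 1 − 6Σd² / [n(n²−1)] = 1 − 6×158 / (9×80)
  = 1 − 948/720 = 1 − 1.31667 ≈ -0.3167

-0.3167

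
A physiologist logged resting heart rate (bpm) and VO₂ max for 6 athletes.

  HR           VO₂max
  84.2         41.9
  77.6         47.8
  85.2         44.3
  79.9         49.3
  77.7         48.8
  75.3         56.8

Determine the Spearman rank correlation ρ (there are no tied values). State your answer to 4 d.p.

-0.7143

Rank HR: 5, 2, 6, 4, 3, 1
Rank VO₂max: 1, 3, 2, 5, 4, 6
d = rank(HR) − rank(VO₂max): 4, -1, 4, -1, -1, -5; Σd² = 60
ρ = 1 − 6Σd² / [n(n²−1)] = 1 − 6×60 / (6×35) = 1 − 360/210 ≈ -0.7143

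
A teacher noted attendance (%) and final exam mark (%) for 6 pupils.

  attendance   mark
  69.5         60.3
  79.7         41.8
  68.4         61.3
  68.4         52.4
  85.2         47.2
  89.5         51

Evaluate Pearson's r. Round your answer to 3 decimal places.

n = 6, Σx = 460.7, Σy = 314, Σx² = 35808.75, Σy² = 16715.62, Σxy = 23885.33
nΣxy − ΣxΣy = 143311.98 − 144659.8 = -1347.82
nΣx² − (Σx)² = 214852.5 − 212244.49 = 2608.01; nΣy² − (Σy)² = 100293.72 − 98596 = 1697.72
r = -1347.82 / √(2608.01 × 1697.72) = -1347.82 / 2104.2031 ≈ -0.641

-0.641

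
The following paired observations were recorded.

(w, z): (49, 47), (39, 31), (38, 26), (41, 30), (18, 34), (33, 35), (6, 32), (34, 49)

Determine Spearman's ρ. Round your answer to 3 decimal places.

Rank w: 8, 6, 5, 7, 2, 3, 1, 4
Rank z: 7, 3, 1, 2, 5, 6, 4, 8
d = rank(w) − rank(z): 1, 3, 4, 5, -3, -3, -3, -4; Σd² = 94
ρ = 1 − 6Σd² / [n(n²−1)] = 1 − 6×94 / (8×63) = 1 − 564/504 ≈ -0.119

-0.119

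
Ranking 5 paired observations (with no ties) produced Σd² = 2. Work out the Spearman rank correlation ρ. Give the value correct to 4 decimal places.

ρ = 1 − 6Σd² / [n(n²−1)] = 1 − 6×2 / (5×24)
  = 1 − 12/120 = 1 − 0.10000 ≈ 0.9000

0.9000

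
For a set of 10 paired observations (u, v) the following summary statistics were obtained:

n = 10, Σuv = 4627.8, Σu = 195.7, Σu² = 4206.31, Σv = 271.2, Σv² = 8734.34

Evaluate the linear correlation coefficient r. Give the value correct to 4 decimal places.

-0.9431

r = (nΣuv − ΣuΣv) / √[(nΣu² − (Σu)²)(nΣv² − (Σv)²)]
Numerator: 10×4627.8 − 195.7×271.2 = -6795.84
Denominator: √[(42063.1 − 38298.49)(87343.4 − 73549.44)] = √[3764.61 × 13793.96] = 7206.1696
r = -6795.84 / 7206.1696 ≈ -0.9431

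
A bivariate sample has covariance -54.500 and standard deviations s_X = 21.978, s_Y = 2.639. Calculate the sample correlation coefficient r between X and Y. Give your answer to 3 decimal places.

r = Cov(X,Y) / (s_X · s_Y) = -54.500 / (21.978 × 2.639)
  = -54.500 / 57.9999 ≈ -0.940

-0.940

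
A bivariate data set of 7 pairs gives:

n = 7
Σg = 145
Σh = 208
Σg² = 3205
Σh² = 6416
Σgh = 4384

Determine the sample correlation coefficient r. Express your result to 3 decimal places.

r = (nΣgh − ΣgΣh) / √[(nΣg² − (Σg)²)(nΣh² − (Σh)²)]
Numerator: 7×4384 − 145×208 = 528
Denominator: √[(22435 − 21025)(44912 − 43264)] = √[1410 × 1648] = 1524.3622
r = 528 / 1524.3622 ≈ 0.346

0.346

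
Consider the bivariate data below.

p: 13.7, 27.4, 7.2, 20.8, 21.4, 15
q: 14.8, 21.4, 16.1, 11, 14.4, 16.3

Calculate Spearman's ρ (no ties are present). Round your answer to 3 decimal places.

Rank p: 2, 6, 1, 4, 5, 3
Rank q: 3, 6, 4, 1, 2, 5
d = rank(p) − rank(q): -1, 0, -3, 3, 3, -2; Σd² = 32
ρ = 1 − 6Σd² / [n(n²−1)] = 1 − 6×32 / (6×35) = 1 − 192/210 ≈ 0.086

0.086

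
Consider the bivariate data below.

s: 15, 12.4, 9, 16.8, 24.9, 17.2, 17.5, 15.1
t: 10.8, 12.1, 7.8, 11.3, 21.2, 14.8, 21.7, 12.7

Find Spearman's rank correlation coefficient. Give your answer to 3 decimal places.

0.857

Rank s: 3, 2, 1, 5, 8, 6, 7, 4
Rank t: 2, 4, 1, 3, 7, 6, 8, 5
d = rank(s) − rank(t): 1, -2, 0, 2, 1, 0, -1, -1; Σd² = 12
ρ = 1 − 6Σd² / [n(n²−1)] = 1 − 6×12 / (8×63) = 1 − 72/504 ≈ 0.857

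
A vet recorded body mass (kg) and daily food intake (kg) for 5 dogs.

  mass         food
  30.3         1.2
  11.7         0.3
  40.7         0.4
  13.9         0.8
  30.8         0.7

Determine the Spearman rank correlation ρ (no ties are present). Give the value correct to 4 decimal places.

Rank mass: 3, 1, 5, 2, 4
Rank food: 5, 1, 2, 4, 3
d = rank(mass) − rank(food): -2, 0, 3, -2, 1; Σd² = 18
ρ = 1 − 6Σd² / [n(n²−1)] = 1 − 6×18 / (5×24) = 1 − 108/120 ≈ 0.1000

0.1000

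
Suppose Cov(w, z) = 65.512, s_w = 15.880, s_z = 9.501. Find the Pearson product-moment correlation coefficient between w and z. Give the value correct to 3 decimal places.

0.434

r = Cov(w,z) / (s_w · s_z) = 65.512 / (15.880 × 9.501)
  = 65.512 / 150.8759 ≈ 0.434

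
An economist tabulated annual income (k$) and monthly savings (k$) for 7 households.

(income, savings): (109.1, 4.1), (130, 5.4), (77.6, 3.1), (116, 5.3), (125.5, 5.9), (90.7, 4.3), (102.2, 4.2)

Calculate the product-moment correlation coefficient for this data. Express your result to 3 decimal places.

n = 7, Σx = 751.1, Σy = 32.3, Σx² = 82702.15, Σy² = 154.61, Σxy = 3564.37
nΣxy − ΣxΣy = 24950.59 − 24260.53 = 690.06
nΣx² − (Σx)² = 578915.05 − 564151.21 = 14763.84; nΣy² − (Σy)² = 1082.27 − 1043.29 = 38.98
r = 690.06 / √(14763.84 × 38.98) = 690.06 / 758.6135 ≈ 0.910

0.910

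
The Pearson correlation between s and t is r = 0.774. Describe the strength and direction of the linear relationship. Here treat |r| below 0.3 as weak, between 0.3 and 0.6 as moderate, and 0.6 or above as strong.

strong positive

r = 0.774 > 0 so the relationship is positive.
|r| = 0.774, which falls in the strong range.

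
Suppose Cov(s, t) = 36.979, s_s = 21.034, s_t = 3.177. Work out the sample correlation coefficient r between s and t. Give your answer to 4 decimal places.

0.5534

r = Cov(s,t) / (s_s · s_t) = 36.979 / (21.034 × 3.177)
  = 36.979 / 66.8250 ≈ 0.5534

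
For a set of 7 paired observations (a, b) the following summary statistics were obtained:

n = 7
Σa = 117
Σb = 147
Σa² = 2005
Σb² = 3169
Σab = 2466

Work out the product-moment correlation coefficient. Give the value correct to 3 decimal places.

0.141

r = (nΣab − ΣaΣb) / √[(nΣa² − (Σa)²)(nΣb² − (Σb)²)]
Numerator: 7×2466 − 117×147 = 63
Denominator: √[(14035 − 13689)(22183 − 21609)] = √[346 × 574] = 445.6501
r = 63 / 445.6501 ≈ 0.141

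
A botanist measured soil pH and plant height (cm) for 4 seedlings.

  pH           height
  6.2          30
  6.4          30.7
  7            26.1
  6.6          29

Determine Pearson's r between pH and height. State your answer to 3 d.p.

n = 4, Σx = 26.2, Σy = 115.8, Σx² = 171.96, Σy² = 3364.7, Σxy = 756.58
nΣxy − ΣxΣy = 3026.32 − 3033.96 = -7.64
nΣx² − (Σx)² = 687.84 − 686.44 = 1.4; nΣy² − (Σy)² = 13458.8 − 13409.64 = 49.16
r = -7.64 / √(1.4 × 49.16) = -7.64 / 8.2960 ≈ -0.921

-0.921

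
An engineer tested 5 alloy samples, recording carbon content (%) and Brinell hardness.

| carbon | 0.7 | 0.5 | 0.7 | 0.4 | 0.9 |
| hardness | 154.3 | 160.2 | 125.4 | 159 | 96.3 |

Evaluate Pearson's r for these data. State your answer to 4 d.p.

n = 5, Σx = 3.2, Σy = 695.2, Σx² = 2.2, Σy² = 99752.38, Σxy = 426.16
nΣxy − ΣxΣy = 2130.8 − 2224.64 = -93.84
nΣx² − (Σx)² = 11 − 10.24 = 0.76; nΣy² − (Σy)² = 498761.9 − 483303.04 = 15458.86
r = -93.84 / √(0.76 × 15458.86) = -93.84 / 108.3916 ≈ -0.8657

-0.8657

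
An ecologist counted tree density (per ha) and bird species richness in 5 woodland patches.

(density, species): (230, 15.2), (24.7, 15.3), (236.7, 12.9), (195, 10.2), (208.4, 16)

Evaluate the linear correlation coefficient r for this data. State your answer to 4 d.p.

n = 5, Σx = 894.8, Σy = 69.6, Σx² = 190992.54, Σy² = 991.58, Σxy = 12250.74
nΣxy − ΣxΣy = 61253.7 − 62278.08 = -1024.38
nΣx² − (Σx)² = 954962.7 − 800667.04 = 154295.66; nΣy² − (Σy)² = 4957.9 − 4844.16 = 113.74
r = -1024.38 / √(154295.66 × 113.74) = -1024.38 / 4189.2229 ≈ -0.2445

-0.2445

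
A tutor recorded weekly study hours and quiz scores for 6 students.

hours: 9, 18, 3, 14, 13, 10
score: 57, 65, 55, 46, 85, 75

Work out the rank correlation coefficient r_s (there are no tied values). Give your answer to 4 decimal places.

0.1429

Rank hours: 2, 6, 1, 5, 4, 3
Rank score: 3, 4, 2, 1, 6, 5
d = rank(hours) − rank(score): -1, 2, -1, 4, -2, -2; Σd² = 30
ρ = 1 − 6Σd² / [n(n²−1)] = 1 − 6×30 / (6×35) = 1 − 180/210 ≈ 0.1429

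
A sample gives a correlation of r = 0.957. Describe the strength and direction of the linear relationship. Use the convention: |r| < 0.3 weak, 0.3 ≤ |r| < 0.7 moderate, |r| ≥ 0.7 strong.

strong positive

r = 0.957 > 0 so the relationship is positive.
|r| = 0.957, which falls in the strong range.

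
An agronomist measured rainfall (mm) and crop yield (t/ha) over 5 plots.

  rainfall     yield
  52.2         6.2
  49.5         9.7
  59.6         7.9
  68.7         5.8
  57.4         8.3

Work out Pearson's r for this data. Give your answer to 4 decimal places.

n = 5, Σx = 287.4, Σy = 37.9, Σx² = 16741.7, Σy² = 297.47, Σxy = 2149.51
nΣxy − ΣxΣy = 10747.55 − 10892.46 = -144.91
nΣx² − (Σx)² = 83708.5 − 82598.76 = 1109.74; nΣy² − (Σy)² = 1487.35 − 1436.41 = 50.94
r = -144.91 / √(1109.74 × 50.94) = -144.91 / 237.7607 ≈ -0.6095

-0.6095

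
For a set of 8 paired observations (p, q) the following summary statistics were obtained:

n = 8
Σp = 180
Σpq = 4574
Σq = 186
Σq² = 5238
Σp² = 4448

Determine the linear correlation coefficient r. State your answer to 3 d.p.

0.645

r = (nΣpq − ΣpΣq) / √[(nΣp² − (Σp)²)(nΣq² − (Σq)²)]
Numerator: 8×4574 − 180×186 = 3112
Denominator: √[(35584 − 32400)(41904 − 34596)] = √[3184 × 7308] = 4823.7612
r = 3112 / 4823.7612 ≈ 0.645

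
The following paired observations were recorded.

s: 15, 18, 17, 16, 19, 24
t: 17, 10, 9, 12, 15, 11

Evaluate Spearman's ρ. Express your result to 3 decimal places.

-0.314

Rank s: 1, 4, 3, 2, 5, 6
Rank t: 6, 2, 1, 4, 5, 3
d = rank(s) − rank(t): -5, 2, 2, -2, 0, 3; Σd² = 46
ρ = 1 − 6Σd² / [n(n²−1)] = 1 − 6×46 / (6×35) = 1 − 276/210 ≈ -0.314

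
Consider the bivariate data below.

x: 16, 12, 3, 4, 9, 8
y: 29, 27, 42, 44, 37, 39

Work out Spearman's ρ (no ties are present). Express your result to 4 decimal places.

-0.8857

Rank x: 6, 5, 1, 2, 4, 3
Rank y: 2, 1, 5, 6, 3, 4
d = rank(x) − rank(y): 4, 4, -4, -4, 1, -1; Σd² = 66
ρ = 1 − 6Σd² / [n(n²−1)] = 1 − 6×66 / (6×35) = 1 − 396/210 ≈ -0.8857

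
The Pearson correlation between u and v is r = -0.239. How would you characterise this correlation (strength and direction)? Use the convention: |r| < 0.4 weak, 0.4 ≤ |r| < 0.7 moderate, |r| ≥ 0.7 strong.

r = -0.239 < 0 so the relationship is negative.
|r| = 0.239, which falls in the weak range.

weak negative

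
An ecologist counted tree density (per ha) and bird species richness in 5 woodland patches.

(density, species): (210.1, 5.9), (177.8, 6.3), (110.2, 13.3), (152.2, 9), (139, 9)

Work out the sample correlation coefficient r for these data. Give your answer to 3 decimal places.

-0.936

n = 5, Σx = 789.3, Σy = 43.5, Σx² = 130384.73, Σy² = 413.39, Σxy = 6446.19
nΣxy − ΣxΣy = 32230.95 − 34334.55 = -2103.6
nΣx² − (Σx)² = 651923.65 − 622994.49 = 28929.16; nΣy² − (Σy)² = 2066.95 − 1892.25 = 174.7
r = -2103.6 / √(28929.16 × 174.7) = -2103.6 / 2248.0935 ≈ -0.936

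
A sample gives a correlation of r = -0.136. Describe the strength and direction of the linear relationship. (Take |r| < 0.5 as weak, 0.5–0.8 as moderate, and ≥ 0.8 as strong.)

r = -0.136 < 0 so the relationship is negative.
|r| = 0.136, which falls in the weak range.

weak negative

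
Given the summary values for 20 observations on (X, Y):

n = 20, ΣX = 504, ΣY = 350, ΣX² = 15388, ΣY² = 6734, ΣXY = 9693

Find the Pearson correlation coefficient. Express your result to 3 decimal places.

0.682

r = (nΣXY − ΣXΣY) / √[(nΣX² − (ΣX)²)(nΣY² − (ΣY)²)]
Numerator: 20×9693 − 504×350 = 17460
Denominator: √[(307760 − 254016)(134680 − 122500)] = √[53744 × 12180] = 25585.1895
r = 17460 / 25585.1895 ≈ 0.682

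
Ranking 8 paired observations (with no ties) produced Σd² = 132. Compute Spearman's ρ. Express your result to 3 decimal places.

ρ = 1 − 6Σd² / [n(n²−1)] = 1 − 6×132 / (8×63)
  = 1 − 792/504 = 1 − 1.5714 ≈ -0.571

-0.571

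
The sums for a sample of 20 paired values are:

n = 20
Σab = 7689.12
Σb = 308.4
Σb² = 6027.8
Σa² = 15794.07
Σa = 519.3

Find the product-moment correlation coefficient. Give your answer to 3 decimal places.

r = (nΣab − ΣaΣb) / √[(nΣa² − (Σa)²)(nΣb² − (Σb)²)]
Numerator: 20×7689.12 − 519.3×308.4 = -6369.72
Denominator: √[(315881.4 − 269672.49)(120556 − 95110.56)] = √[46208.91 × 25445.44] = 34290.0284
r = -6369.72 / 34290.0284 ≈ -0.186

-0.186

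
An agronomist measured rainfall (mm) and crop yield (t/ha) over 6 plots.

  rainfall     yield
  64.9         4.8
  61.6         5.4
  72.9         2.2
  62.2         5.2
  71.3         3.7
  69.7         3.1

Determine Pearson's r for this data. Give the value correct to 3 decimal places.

-0.951

n = 6, Σx = 402.6, Σy = 24.4, Σx² = 27131.6, Σy² = 107.38, Σxy = 1607.86
nΣxy − ΣxΣy = 9647.16 − 9823.44 = -176.28
nΣx² − (Σx)² = 162789.6 − 162086.76 = 702.84; nΣy² − (Σy)² = 644.28 − 595.36 = 48.92
r = -176.28 / √(702.84 × 48.92) = -176.28 / 185.4264 ≈ -0.951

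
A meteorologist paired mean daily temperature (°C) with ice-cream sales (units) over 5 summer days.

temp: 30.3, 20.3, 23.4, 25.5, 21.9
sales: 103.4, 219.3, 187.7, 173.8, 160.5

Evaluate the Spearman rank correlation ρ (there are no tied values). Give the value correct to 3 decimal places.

Rank temp: 5, 1, 3, 4, 2
Rank sales: 1, 5, 4, 3, 2
d = rank(temp) − rank(sales): 4, -4, -1, 1, 0; Σd² = 34
ρ = 1 − 6Σd² / [n(n²−1)] = 1 − 6×34 / (5×24) = 1 − 204/120 ≈ -0.700

-0.700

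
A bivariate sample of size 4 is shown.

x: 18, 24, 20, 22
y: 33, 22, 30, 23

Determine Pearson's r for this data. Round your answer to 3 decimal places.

n = 4, Σx = 84, Σy = 108, Σx² = 1784, Σy² = 3002, Σxy = 2228
nΣxy − ΣxΣy = 8912 − 9072 = -160
nΣx² − (Σx)² = 7136 − 7056 = 80; nΣy² − (Σy)² = 12008 − 11664 = 344
r = -160 / √(80 × 344) = -160 / 165.8915 ≈ -0.964

-0.964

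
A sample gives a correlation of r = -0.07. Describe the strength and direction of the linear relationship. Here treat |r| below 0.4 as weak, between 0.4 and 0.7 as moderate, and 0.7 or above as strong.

r = -0.07 < 0 so the relationship is negative.
|r| = 0.07, which falls in the weak range.

weak negative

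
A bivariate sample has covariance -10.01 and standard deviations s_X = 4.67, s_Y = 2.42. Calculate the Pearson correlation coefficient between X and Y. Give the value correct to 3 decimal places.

r = Cov(X,Y) / (s_X · s_Y) = -10.01 / (4.67 × 2.42)
  = -10.01 / 11.3014 ≈ -0.886

-0.886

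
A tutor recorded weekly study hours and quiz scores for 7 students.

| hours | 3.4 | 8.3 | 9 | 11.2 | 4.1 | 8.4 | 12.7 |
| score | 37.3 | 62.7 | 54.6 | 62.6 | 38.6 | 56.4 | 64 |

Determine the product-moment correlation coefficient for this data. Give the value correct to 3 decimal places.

0.930

n = 7, Σx = 57.1, Σy = 376.2, Σx² = 535.55, Σy² = 20989.42, Σxy = 3284.57
nΣxy − ΣxΣy = 22991.99 − 21481.02 = 1510.97
nΣx² − (Σx)² = 3748.85 − 3260.41 = 488.44; nΣy² − (Σy)² = 146925.94 − 141526.44 = 5399.5
r = 1510.97 / √(488.44 × 5399.5) = 1510.97 / 1623.9864 ≈ 0.930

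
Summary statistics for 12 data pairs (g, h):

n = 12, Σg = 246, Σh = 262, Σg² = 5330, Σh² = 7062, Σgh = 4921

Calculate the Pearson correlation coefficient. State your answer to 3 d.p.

r = (nΣgh − ΣgΣh) / √[(nΣg² − (Σg)²)(nΣh² − (Σh)²)]
Numerator: 12×4921 − 246×262 = -5400
Denominator: √[(63960 − 60516)(84744 − 68644)] = √[3444 × 16100] = 7446.3682
r = -5400 / 7446.3682 ≈ -0.725

-0.725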